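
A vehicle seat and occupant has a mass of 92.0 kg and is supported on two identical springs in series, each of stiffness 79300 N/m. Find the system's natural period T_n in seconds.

0.303 s

Series springs: 1/k_eq = 2/79300, so k_eq = 79300/2 = 39650 N/m.
ω_n = √(k_eq/m) = √(39650/92.0) = √431.0 = 20.76 rad/s.
T_n = 2π/ω_n = 6.283/20.76 = 0.3027 s.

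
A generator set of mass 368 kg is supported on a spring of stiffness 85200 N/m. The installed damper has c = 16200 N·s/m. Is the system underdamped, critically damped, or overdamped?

c_c = 2√(k·m) = 11200 N·s/m; ζ = c/c_c = 16200/11200 = 1.45.
Since ζ > 1 the system is overdamped.

overdamped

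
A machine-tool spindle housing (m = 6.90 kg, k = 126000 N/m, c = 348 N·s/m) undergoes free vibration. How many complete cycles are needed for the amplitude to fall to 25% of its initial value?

ζ = c/(2√(km)) = 348/(2√(126000 × 6.90)) = 348/1865 = 0.1866.
Logarithmic decrement δ = 2πζ/√(1 − ζ²) = 2π × 0.1866/√(1 − 0.0348) = 1.193.
x_n/x₀ = e^(−nδ) ≤ 0.25; take ln: n ≥ ln(1/0.25)/δ = 1.386/1.193 = 1.162.
So 2 complete cycles are required.

2 cycles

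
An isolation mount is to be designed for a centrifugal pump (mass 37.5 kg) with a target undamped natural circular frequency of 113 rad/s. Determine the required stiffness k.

k = m·ω_n² = 37.5 × 113.0² = 37.5 × 12770 = 478800 N/m.

479000 N/m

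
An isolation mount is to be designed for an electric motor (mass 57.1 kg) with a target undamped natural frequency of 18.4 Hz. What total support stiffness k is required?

763000 N/m

ω_n = 2πf_n = 2π × 18.4 = 115.6 rad/s.
k = m·ω_n² = 57.1 × 115.6² = 57.1 × 13370 = 763200 N/m.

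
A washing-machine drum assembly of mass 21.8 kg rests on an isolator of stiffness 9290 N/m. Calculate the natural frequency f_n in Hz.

ω_n = √(k/m) = √(9290/21.8) = √426.1 = 20.64 rad/s.
f_n = ω_n/(2π) = 20.64/6.283 = 3.285 Hz.

3.29 Hz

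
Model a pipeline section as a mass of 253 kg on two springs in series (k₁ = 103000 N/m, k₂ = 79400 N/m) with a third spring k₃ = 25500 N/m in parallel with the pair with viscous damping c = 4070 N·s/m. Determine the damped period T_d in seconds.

Series pair: k_s = k₁k₂/(k₁+k₂) = (103000)(79400)/(103000 + 79400) = 44840 N/m. In parallel with k₃: k_eq = 44840 + 25500 = 70340 N/m.
ω_n = √(k_eq/m) = √(70340/253) = 16.67 rad/s.
Critical damping c_c = 2√(k_eq·m) = 2√(70340 × 253) = 8437 N·s/m, so ζ = c/c_c = 4070/8437 = 0.4824.
ω_d = ω_n√(1 − ζ²) = 16.67 × √(1 − 0.233) = 14.61 rad/s.
T_d = 2π/ω_d = 0.4302 s.

0.430 s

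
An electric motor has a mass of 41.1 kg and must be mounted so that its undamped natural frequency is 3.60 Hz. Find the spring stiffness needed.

ω_n = 2πf_n = 2π × 3.60 = 22.62 rad/s.
k = m·ω_n² = 41.1 × 22.62² = 41.1 × 511.6 = 21030 N/m.

21000 N/m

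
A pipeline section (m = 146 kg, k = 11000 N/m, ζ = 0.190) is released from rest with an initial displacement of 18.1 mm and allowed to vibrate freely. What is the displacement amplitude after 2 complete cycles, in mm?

Logarithmic decrement δ = 2πζ/√(1 − ζ²) = 2π × 0.1900/√(1 − 0.0361) = 1.216.
After n cycles, x_n/x₀ = e^(−nδ), so x_2 = 18.1 × e^(−2 × 1.216) = 18.1 × 0.08787 = 1.590 mm.

1.59 mm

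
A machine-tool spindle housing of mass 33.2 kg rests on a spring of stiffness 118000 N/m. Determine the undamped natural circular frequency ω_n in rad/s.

ω_n = √(k/m) = √(118000/33.2) = √3554 = 59.62 rad/s.

59.6 rad/s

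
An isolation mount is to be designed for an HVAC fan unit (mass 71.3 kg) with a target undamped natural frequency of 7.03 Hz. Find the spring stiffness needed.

139000 N/m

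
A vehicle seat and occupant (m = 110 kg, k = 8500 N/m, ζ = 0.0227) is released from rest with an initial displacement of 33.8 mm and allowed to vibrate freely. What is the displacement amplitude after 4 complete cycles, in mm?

Logarithmic decrement δ = 2πζ/√(1 − ζ²) = 2π × 0.02270/√(1 − 0.000515) = 0.1427.
After n cycles, x_n/x₀ = e^(−nδ), so x_4 = 33.8 × e^(−4 × 0.1427) = 33.8 × 0.5652 = 19.10 mm.

19.1 mm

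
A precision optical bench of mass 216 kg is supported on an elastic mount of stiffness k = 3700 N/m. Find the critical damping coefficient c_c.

c_c = 2√(k·m) = 2√(3700 × 216) = 2 × 894.0 = 1788 N·s/m.

1790 N·s/m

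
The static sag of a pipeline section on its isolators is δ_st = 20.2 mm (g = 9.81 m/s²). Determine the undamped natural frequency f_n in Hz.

3.51 Hz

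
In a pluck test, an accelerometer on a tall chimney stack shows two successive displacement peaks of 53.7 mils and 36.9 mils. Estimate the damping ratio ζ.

0.0596

Logarithmic decrement δ = (1/n)·ln(x₀/x_n) = (1/1)·ln(53.7/36.9) = (1/1)·ln(1.455) = 0.3752.
ζ = δ/√(4π² + δ²) = 0.3752/√(39.48 + 0.141) = 0.3752/6.294 = 0.05961.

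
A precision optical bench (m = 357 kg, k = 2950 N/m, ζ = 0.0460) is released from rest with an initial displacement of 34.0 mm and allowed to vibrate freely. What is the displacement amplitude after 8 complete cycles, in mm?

Logarithmic decrement δ = 2πζ/√(1 − ζ²) = 2π × 0.04600/√(1 − 0.00212) = 0.2893.
After n cycles, x_n/x₀ = e^(−nδ), so x_8 = 34.0 × e^(−8 × 0.2893) = 34.0 × 0.09880 = 3.359 mm.

3.36 mm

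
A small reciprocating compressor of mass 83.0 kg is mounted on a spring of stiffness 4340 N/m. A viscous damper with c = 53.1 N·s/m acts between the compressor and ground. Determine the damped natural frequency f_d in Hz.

ω_n = √(k/m) = √(4340/83.0) = 7.231 rad/s.
Critical damping c_c = 2√(k·m) = 2√(4340 × 83.0) = 1200 N·s/m, so ζ = c/c_c = 53.1/1200 = 0.04424.
ω_d = ω_n√(1 − ζ²) = 7.231 × √(1 − 0.00196) = 7.224 rad/s.
f_d = ω_d/(2π) = 1.150 Hz.

1.15 Hz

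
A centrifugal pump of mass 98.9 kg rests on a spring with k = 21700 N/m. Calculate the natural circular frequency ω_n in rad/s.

ω_n = √(k/m) = √(21700/98.9) = √219.4 = 14.81 rad/s.

14.8 rad/s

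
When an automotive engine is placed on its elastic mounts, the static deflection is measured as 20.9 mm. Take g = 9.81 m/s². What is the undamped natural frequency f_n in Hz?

ω_n = √(g/δ_st) = √(9.81/0.0209) = √469.4 = 21.67 rad/s.
f_n = ω_n/(2π) = 21.67/6.283 = 3.448 Hz.

3.45 Hz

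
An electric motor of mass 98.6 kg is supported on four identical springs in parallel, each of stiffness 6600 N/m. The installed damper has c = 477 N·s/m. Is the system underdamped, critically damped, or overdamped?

underdamped

Parallel springs add: k_eq = 4 × 6600 = 26400 N/m.
c_c = 2√(k_eq·m) = 3227 N·s/m; ζ = c/c_c = 477/3227 = 0.148.
Since ζ < 1 the system is underdamped.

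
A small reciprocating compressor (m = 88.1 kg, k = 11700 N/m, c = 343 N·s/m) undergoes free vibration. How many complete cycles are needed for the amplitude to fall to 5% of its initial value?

ζ = c/(2√(km)) = 343/(2√(11700 × 88.1)) = 343/2031 = 0.1689.
Logarithmic decrement δ = 2πζ/√(1 − ζ²) = 2π × 0.1689/√(1 − 0.0285) = 1.077.
x_n/x₀ = e^(−nδ) ≤ 0.05; take ln: n ≥ ln(1/0.05)/δ = 2.996/1.077 = 2.782.
So 3 complete cycles are required.

3 cycles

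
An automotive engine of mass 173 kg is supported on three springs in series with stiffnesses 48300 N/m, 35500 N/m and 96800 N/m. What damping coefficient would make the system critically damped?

Series springs: 1/k_eq = 1/48300 + 1/35500 + 1/96800 = 5.920×10^-5, so k_eq = 16890 N/m.
c_c = 2√(k_eq·m) = 2√(16890 × 173) = 2 × 1709 = 3419 N·s/m.

3420 N·s/m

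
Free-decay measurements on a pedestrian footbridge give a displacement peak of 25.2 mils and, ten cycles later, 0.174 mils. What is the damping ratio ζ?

0.0789

Logarithmic decrement δ = (1/n)·ln(x₀/x_n) = (1/10)·ln(25.2/0.174) = (1/10)·ln(144.8) = 0.4976.
ζ = δ/√(4π² + δ²) = 0.4976/√(39.48 + 0.248) = 0.4976/6.303 = 0.07894.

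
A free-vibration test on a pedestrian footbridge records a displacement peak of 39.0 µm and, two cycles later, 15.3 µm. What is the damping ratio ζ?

Logarithmic decrement δ = (1/n)·ln(x₀/x_n) = (1/2)·ln(39.0/15.3) = (1/2)·ln(2.549) = 0.4679.
ζ = δ/√(4π² + δ²) = 0.4679/√(39.48 + 0.219) = 0.4679/6.301 = 0.07426.

0.0743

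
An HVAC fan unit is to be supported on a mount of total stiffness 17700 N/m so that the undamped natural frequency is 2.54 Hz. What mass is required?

69.5 kg

ω_n = 2πf_n = 2π × 2.54 = 15.96 rad/s.
m = k/ω_n² = 17700/15.96² = 17700/254.7 = 69.49 kg.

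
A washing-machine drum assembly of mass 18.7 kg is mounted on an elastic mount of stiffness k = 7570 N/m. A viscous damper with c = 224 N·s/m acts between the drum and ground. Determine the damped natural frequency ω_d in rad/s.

19.2 rad/s

ω_n = √(k/m) = √(7570/18.7) = 20.12 rad/s.
Critical damping c_c = 2√(k·m) = 2√(7570 × 18.7) = 752.5 N·s/m, so ζ = c/c_c = 224/752.5 = 0.2977.
ω_d = ω_n√(1 − ζ²) = 20.12 × √(1 − 0.0886) = 19.21 rad/s.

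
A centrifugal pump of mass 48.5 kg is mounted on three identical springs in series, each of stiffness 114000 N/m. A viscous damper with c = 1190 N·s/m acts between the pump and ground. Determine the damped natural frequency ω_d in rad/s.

Series springs: 1/k_eq = 3/114000, so k_eq = 114000/3 = 38000 N/m.
ω_n = √(k_eq/m) = √(38000/48.5) = 27.99 rad/s.
Critical damping c_c = 2√(k_eq·m) = 2√(38000 × 48.5) = 2715 N·s/m, so ζ = c/c_c = 1190/2715 = 0.4383.
ω_d = ω_n√(1 − ζ²) = 27.99 × √(1 − 0.192) = 25.16 rad/s.

25.2 rad/s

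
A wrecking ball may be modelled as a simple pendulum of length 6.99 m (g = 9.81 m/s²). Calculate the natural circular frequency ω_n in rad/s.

1.18 rad/s

For a simple pendulum ω_n = √(g/L) = √(9.81/6.99) = √1.403 = 1.185 rad/s.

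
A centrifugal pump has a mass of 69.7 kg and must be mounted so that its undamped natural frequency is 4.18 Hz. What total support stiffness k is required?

48100 N/m

ω_n = 2πf_n = 2π × 4.18 = 26.26 rad/s.
k = m·ω_n² = 69.7 × 26.26² = 69.7 × 689.8 = 48080 N/m.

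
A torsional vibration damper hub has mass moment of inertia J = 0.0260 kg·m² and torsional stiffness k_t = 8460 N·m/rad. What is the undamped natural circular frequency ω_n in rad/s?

ω_n = √(k_t/J) = √(8460/0.0260) = √325400 = 570.4 rad/s.

570 rad/s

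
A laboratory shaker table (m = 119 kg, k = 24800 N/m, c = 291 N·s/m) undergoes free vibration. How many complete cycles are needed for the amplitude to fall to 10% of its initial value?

ζ = c/(2√(km)) = 291/(2√(24800 × 119)) = 291/3436 = 0.08470.
Logarithmic decrement δ = 2πζ/√(1 − ζ²) = 2π × 0.08470/√(1 − 0.00717) = 0.5341.
x_n/x₀ = e^(−nδ) ≤ 0.1; take ln: n ≥ ln(1/0.1)/δ = 2.303/0.5341 = 4.311.
So 5 complete cycles are required.

5 cycles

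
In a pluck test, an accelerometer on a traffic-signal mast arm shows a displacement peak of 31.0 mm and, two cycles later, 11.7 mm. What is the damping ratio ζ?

Logarithmic decrement δ = (1/n)·ln(x₀/x_n) = (1/2)·ln(31.0/11.7) = (1/2)·ln(2.650) = 0.4872.
ζ = δ/√(4π² + δ²) = 0.4872/√(39.48 + 0.237) = 0.4872/6.302 = 0.07731.

0.0773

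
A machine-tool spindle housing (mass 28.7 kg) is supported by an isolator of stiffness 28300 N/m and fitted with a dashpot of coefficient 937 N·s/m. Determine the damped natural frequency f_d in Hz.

4.27 Hz

ω_n = √(k/m) = √(28300/28.7) = 31.40 rad/s.
Critical damping c_c = 2√(k·m) = 2√(28300 × 28.7) = 1802 N·s/m, so ζ = c/c_c = 937/1802 = 0.5198.
ω_d = ω_n√(1 − ζ²) = 31.40 × √(1 − 0.270) = 26.83 rad/s.
f_d = ω_d/(2π) = 4.269 Hz.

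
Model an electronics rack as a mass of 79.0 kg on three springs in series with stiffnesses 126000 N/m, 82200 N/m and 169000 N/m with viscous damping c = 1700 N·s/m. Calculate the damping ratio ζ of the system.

0.488

Series springs: 1/k_eq = 1/126000 + 1/82200 + 1/169000 = 2.602×10^-5, so k_eq = 38430 N/m.
ω_n = √(k_eq/m) = √(38430/79.0) = 22.06 rad/s.
Critical damping c_c = 2√(k_eq·m) = 2√(38430 × 79.0) = 3485 N·s/m, so ζ = c/c_c = 1700/3485 = 0.4878.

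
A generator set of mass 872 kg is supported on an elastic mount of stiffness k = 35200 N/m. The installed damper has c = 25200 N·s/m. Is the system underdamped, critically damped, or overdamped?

overdamped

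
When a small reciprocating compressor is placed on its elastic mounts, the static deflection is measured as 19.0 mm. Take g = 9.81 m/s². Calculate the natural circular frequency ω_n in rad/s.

22.7 rad/s

ω_n = √(g/δ_st) = √(9.81/0.0190) = √516.3 = 22.72 rad/s.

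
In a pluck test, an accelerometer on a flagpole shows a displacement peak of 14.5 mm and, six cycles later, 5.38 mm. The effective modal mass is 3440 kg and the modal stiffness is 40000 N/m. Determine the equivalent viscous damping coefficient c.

617 N·s/m

Logarithmic decrement δ = (1/n)·ln(x₀/x_n) = (1/6)·ln(14.5/5.38) = (1/6)·ln(2.695) = 0.1652.
ζ = δ/√(4π² + δ²) = 0.1652/√(39.48 + 0.0273) = 0.1652/6.285 = 0.02629.
c = ζ · 2√(km) = 0.02629 × 2√(40000 × 3440) = 0.02629 × 23460 = 616.8 N·s/m.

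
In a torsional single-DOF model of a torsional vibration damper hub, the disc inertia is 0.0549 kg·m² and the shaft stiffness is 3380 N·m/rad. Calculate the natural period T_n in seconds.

ω_n = √(k_t/J) = √(3380/0.0549) = √61570 = 248.1 rad/s.
T_n = 2π/ω_n = 6.283/248.1 = 0.02532 s.

0.0253 s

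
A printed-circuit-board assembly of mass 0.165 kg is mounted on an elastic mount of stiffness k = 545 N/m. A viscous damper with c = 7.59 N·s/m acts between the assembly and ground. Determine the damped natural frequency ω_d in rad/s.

ω_n = √(k/m) = √(545.0/0.165) = 57.47 rad/s.
Critical damping c_c = 2√(k·m) = 2√(545.0 × 0.165) = 18.97 N·s/m, so ζ = c/c_c = 7.59/18.97 = 0.4002.
ω_d = ω_n√(1 − ζ²) = 57.47 × √(1 − 0.160) = 52.67 rad/s.

52.7 rad/s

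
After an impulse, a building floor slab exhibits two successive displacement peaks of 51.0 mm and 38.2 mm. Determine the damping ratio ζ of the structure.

Logarithmic decrement δ = (1/n)·ln(x₀/x_n) = (1/1)·ln(51.0/38.2) = (1/1)·ln(1.335) = 0.2890.
ζ = δ/√(4π² + δ²) = 0.2890/√(39.48 + 0.0835) = 0.2890/6.290 = 0.04595.

0.0459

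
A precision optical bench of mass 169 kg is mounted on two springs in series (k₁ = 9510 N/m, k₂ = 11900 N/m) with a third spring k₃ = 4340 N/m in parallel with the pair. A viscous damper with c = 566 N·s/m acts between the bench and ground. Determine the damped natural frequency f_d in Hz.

Series pair: k_s = k₁k₂/(k₁+k₂) = (9510)(11900)/(9510 + 11900) = 5286 N/m. In parallel with k₃: k_eq = 5286 + 4340 = 9626 N/m.
ω_n = √(k_eq/m) = √(9626/169) = 7.547 rad/s.
Critical damping c_c = 2√(k_eq·m) = 2√(9626 × 169) = 2551 N·s/m, so ζ = c/c_c = 566/2551 = 0.2219.
ω_d = ω_n√(1 − ζ²) = 7.547 × √(1 − 0.0492) = 7.359 rad/s.
f_d = ω_d/(2π) = 1.171 Hz.

1.17 Hz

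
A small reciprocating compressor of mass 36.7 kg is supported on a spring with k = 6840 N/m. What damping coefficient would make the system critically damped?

1000 N·s/m

c_c = 2√(k·m) = 2√(6840 × 36.7) = 2 × 501.0 = 1002 N·s/m.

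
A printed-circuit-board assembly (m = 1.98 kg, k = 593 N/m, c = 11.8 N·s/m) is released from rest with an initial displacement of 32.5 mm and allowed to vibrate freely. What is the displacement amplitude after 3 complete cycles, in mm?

1.20 mm

ζ = c/(2√(km)) = 11.8/(2√(593 × 1.98)) = 11.8/68.53 = 0.1722.
Logarithmic decrement δ = 2πζ/√(1 − ζ²) = 2π × 0.1722/√(1 − 0.0296) = 1.098.
After n cycles, x_n/x₀ = e^(−nδ), so x_3 = 32.5 × e^(−3 × 1.098) = 32.5 × 0.03708 = 1.205 mm.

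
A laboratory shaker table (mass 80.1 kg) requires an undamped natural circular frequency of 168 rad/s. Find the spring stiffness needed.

2260000 N/m

k = m·ω_n² = 80.1 × 168.0² = 80.1 × 28220 = 2261000 N/m.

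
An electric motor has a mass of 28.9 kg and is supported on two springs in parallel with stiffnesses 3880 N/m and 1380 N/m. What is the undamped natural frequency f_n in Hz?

Parallel springs add: k_eq = 3880 + 1380 = 5260 N/m.
ω_n = √(k_eq/m) = √(5260/28.9) = √182.0 = 13.49 rad/s.
f_n = ω_n/(2π) = 13.49/6.283 = 2.147 Hz.

2.15 Hz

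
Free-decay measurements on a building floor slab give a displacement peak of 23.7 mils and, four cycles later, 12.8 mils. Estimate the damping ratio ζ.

Logarithmic decrement δ = (1/n)·ln(x₀/x_n) = (1/4)·ln(23.7/12.8) = (1/4)·ln(1.852) = 0.1540.
ζ = δ/√(4π² + δ²) = 0.1540/√(39.48 + 0.0237) = 0.1540/6.285 = 0.02450.

0.0245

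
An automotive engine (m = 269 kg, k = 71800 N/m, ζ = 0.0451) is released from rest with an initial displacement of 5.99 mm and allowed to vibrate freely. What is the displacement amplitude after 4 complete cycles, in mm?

1.93 mm

Logarithmic decrement δ = 2πζ/√(1 − ζ²) = 2π × 0.04510/√(1 − 0.00203) = 0.2837.
After n cycles, x_n/x₀ = e^(−nδ), so x_4 = 5.99 × e^(−4 × 0.2837) = 5.99 × 0.3215 = 1.926 mm.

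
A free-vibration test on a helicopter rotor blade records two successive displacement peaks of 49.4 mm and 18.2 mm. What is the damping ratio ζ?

0.157

Logarithmic decrement δ = (1/n)·ln(x₀/x_n) = (1/1)·ln(49.4/18.2) = (1/1)·ln(2.714) = 0.9985.
ζ = δ/√(4π² + δ²) = 0.9985/√(39.48 + 0.997) = 0.9985/6.362 = 0.1570.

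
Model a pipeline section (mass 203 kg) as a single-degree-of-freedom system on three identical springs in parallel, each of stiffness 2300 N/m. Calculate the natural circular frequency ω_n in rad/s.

5.83 rad/s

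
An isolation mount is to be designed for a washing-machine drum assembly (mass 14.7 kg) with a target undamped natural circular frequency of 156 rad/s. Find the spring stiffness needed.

358000 N/m

k = m·ω_n² = 14.7 × 156.0² = 14.7 × 24340 = 357700 N/m.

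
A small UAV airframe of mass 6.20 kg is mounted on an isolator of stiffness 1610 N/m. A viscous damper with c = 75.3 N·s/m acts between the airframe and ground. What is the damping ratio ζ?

0.377

ω_n = √(k/m) = √(1610/6.20) = 16.11 rad/s.
Critical damping c_c = 2√(k·m) = 2√(1610 × 6.20) = 199.8 N·s/m, so ζ = c/c_c = 75.3/199.8 = 0.3768.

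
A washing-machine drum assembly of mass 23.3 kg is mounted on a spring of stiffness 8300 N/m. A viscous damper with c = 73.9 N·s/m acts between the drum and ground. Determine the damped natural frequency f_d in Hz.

ω_n = √(k/m) = √(8300/23.3) = 18.87 rad/s.
Critical damping c_c = 2√(k·m) = 2√(8300 × 23.3) = 879.5 N·s/m, so ζ = c/c_c = 73.9/879.5 = 0.08402.
ω_d = ω_n√(1 − ζ²) = 18.87 × √(1 − 0.00706) = 18.81 rad/s.
f_d = ω_d/(2π) = 2.993 Hz.

2.99 Hz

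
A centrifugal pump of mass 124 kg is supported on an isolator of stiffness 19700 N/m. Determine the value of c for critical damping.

c_c = 2√(k·m) = 2√(19700 × 124) = 2 × 1563 = 3126 N·s/m.

3130 N·s/m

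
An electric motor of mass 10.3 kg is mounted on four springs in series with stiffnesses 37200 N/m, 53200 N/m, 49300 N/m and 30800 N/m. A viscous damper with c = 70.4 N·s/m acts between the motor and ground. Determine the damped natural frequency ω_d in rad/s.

Series springs: 1/k_eq = 1/37200 + 1/53200 + 1/49300 + 1/30800 = 9.843×10^-5, so k_eq = 10160 N/m.
ω_n = √(k_eq/m) = √(10160/10.3) = 31.41 rad/s.
Critical damping c_c = 2√(k_eq·m) = 2√(10160 × 10.3) = 647.0 N·s/m, so ζ = c/c_c = 70.4/647.0 = 0.1088.
ω_d = ω_n√(1 − ζ²) = 31.41 × √(1 − 0.0118) = 31.22 rad/s.

31.2 rad/s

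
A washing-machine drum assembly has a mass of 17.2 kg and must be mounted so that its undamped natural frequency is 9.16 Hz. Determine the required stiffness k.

57000 N/m

ω_n = 2πf_n = 2π × 9.16 = 57.55 rad/s.
k = m·ω_n² = 17.2 × 57.55² = 17.2 × 3312 = 56970 N/m.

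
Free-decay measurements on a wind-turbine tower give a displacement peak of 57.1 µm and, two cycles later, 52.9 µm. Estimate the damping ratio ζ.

0.00608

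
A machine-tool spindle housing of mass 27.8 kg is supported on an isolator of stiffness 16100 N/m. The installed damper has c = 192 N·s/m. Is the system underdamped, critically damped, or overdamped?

c_c = 2√(k·m) = 1338 N·s/m; ζ = c/c_c = 192/1338 = 0.143.
Since ζ < 1 the system is underdamped.

underdamped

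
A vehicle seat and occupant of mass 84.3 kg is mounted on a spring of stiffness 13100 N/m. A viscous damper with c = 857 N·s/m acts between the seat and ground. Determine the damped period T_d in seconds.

ω_n = √(k/m) = √(13100/84.3) = 12.47 rad/s.
Critical damping c_c = 2√(k·m) = 2√(13100 × 84.3) = 2102 N·s/m, so ζ = c/c_c = 857/2102 = 0.4078.
ω_d = ω_n√(1 − ζ²) = 12.47 × √(1 − 0.166) = 11.38 rad/s.
T_d = 2π/ω_d = 0.5520 s.

0.552 s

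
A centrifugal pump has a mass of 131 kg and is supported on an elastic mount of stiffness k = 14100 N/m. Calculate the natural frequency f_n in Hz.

ω_n = √(k/m) = √(14100/131) = √107.6 = 10.37 rad/s.
f_n = ω_n/(2π) = 10.37/6.283 = 1.651 Hz.

1.65 Hz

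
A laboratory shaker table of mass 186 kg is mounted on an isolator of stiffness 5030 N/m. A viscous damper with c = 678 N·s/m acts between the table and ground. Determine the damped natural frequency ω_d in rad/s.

4.87 rad/s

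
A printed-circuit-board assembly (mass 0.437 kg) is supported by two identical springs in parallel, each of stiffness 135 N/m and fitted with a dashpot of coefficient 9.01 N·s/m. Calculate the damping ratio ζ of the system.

0.415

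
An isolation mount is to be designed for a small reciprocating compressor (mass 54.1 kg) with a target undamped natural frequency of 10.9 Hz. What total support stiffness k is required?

254000 N/m

ω_n = 2πf_n = 2π × 10.9 = 68.49 rad/s.
k = m·ω_n² = 54.1 × 68.49² = 54.1 × 4690 = 253800 N/m.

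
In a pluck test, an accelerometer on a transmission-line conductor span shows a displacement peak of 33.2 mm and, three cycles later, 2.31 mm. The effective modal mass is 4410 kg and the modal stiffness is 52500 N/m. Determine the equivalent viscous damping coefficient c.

Logarithmic decrement δ = (1/n)·ln(x₀/x_n) = (1/3)·ln(33.2/2.31) = (1/3)·ln(14.37) = 0.8884.
ζ = δ/√(4π² + δ²) = 0.8884/√(39.48 + 0.789) = 0.8884/6.346 = 0.1400.
c = ζ · 2√(km) = 0.1400 × 2√(52500 × 4410) = 0.1400 × 30430 = 4261 N·s/m.

4260 N·s/m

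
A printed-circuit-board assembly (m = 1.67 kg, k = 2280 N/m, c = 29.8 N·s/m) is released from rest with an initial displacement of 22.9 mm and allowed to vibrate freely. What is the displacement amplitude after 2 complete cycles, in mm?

ζ = c/(2√(km)) = 29.8/(2√(2280 × 1.67)) = 29.8/123.4 = 0.2415.
Logarithmic decrement δ = 2πζ/√(1 − ζ²) = 2π × 0.2415/√(1 − 0.0583) = 1.563.
After n cycles, x_n/x₀ = e^(−nδ), so x_2 = 22.9 × e^(−2 × 1.563) = 22.9 × 0.04385 = 1.004 mm.

1.00 mm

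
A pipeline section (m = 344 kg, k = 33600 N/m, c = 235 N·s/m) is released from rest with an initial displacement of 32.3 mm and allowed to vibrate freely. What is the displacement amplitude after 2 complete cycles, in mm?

20.9 mm

ζ = c/(2√(km)) = 235/(2√(33600 × 344)) = 235/6800 = 0.03456.
Logarithmic decrement δ = 2πζ/√(1 − ζ²) = 2π × 0.03456/√(1 − 0.00119) = 0.2173.
After n cycles, x_n/x₀ = e^(−nδ), so x_2 = 32.3 × e^(−2 × 0.2173) = 32.3 × 0.6475 = 20.92 mm.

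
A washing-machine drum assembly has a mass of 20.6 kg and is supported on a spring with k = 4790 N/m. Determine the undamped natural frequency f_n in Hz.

ω_n = √(k/m) = √(4790/20.6) = √232.5 = 15.25 rad/s.
f_n = ω_n/(2π) = 15.25/6.283 = 2.427 Hz.

2.43 Hz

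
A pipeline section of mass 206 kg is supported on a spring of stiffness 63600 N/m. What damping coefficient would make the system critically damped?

7240 N·s/m

c_c = 2√(k·m) = 2√(63600 × 206) = 2 × 3620 = 7239 N·s/m.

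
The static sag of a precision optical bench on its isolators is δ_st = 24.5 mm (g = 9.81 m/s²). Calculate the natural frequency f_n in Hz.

3.18 Hz

ω_n = √(g/δ_st) = √(9.81/0.0245) = √400.4 = 20.01 rad/s.
f_n = ω_n/(2π) = 20.01/6.283 = 3.185 Hz.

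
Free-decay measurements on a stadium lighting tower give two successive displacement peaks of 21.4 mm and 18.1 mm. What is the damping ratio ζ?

0.0266

Logarithmic decrement δ = (1/n)·ln(x₀/x_n) = (1/1)·ln(21.4/18.1) = (1/1)·ln(1.182) = 0.1675.
ζ = δ/√(4π² + δ²) = 0.1675/√(39.48 + 0.0280) = 0.1675/6.285 = 0.02665.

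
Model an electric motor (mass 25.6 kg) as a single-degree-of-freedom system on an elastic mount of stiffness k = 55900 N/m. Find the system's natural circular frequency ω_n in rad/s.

ω_n = √(k/m) = √(55900/25.6) = √2184 = 46.73 rad/s.

46.7 rad/s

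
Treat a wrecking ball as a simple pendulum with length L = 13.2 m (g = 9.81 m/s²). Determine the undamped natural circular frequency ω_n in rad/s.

0.862 rad/s

For a simple pendulum ω_n = √(g/L) = √(9.81/13.2) = √0.7432 = 0.8621 rad/s.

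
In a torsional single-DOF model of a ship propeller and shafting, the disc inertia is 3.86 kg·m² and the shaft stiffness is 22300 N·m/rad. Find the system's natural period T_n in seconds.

ω_n = √(k_t/J) = √(22300/3.86) = √5777 = 76.01 rad/s.
T_n = 2π/ω_n = 6.283/76.01 = 0.08266 s.

0.0827 s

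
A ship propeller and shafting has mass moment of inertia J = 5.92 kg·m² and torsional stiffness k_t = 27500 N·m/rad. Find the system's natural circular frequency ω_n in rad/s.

68.2 rad/s

ω_n = √(k_t/J) = √(27500/5.92) = √4645 = 68.16 rad/s.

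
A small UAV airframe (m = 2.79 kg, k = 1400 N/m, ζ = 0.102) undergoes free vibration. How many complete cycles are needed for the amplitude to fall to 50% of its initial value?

Logarithmic decrement δ = 2πζ/√(1 − ζ²) = 2π × 0.1020/√(1 − 0.0104) = 0.6442.
x_n/x₀ = e^(−nδ) ≤ 0.5; take ln: n ≥ ln(1/0.5)/δ = 0.6931/0.6442 = 1.076.
So 2 complete cycles are required.

2 cycles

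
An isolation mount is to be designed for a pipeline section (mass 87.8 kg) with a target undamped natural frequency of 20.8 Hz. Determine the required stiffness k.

ω_n = 2πf_n = 2π × 20.8 = 130.7 rad/s.
k = m·ω_n² = 87.8 × 130.7² = 87.8 × 17080 = 1500000 N/m.

1500000 N/m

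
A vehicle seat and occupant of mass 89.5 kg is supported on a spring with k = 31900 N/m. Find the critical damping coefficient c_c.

3380 N·s/m

c_c = 2√(k·m) = 2√(31900 × 89.5) = 2 × 1690 = 3379 N·s/m.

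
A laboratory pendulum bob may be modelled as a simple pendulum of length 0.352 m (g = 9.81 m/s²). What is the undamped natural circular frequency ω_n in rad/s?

For a simple pendulum ω_n = √(g/L) = √(9.81/0.352) = √27.87 = 5.279 rad/s.

5.28 rad/s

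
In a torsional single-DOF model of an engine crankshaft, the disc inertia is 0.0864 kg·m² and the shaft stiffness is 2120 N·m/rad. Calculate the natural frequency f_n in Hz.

24.9 Hz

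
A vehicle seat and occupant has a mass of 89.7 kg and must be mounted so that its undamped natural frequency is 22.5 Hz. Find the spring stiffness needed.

ω_n = 2πf_n = 2π × 22.5 = 141.4 rad/s.
k = m·ω_n² = 89.7 × 141.4² = 89.7 × 19990 = 1793000 N/m.

1790000 N/m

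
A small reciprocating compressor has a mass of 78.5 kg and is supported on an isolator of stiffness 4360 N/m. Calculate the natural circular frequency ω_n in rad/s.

ω_n = √(k/m) = √(4360/78.5) = √55.54 = 7.453 rad/s.

7.45 rad/s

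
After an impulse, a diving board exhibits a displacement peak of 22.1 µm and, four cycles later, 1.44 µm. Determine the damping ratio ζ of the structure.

Logarithmic decrement δ = (1/n)·ln(x₀/x_n) = (1/4)·ln(22.1/1.44) = (1/4)·ln(15.35) = 0.6827.
ζ = δ/√(4π² + δ²) = 0.6827/√(39.48 + 0.466) = 0.6827/6.320 = 0.1080.

0.108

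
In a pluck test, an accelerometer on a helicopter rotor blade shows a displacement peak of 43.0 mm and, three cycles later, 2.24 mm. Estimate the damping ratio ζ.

0.155

Logarithmic decrement δ = (1/n)·ln(x₀/x_n) = (1/3)·ln(43.0/2.24) = (1/3)·ln(19.20) = 0.9849.
ζ = δ/√(4π² + δ²) = 0.9849/√(39.48 + 0.970) = 0.9849/6.360 = 0.1549.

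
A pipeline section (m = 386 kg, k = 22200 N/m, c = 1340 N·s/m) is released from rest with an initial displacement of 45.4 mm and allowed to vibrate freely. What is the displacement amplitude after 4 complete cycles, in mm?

ζ = c/(2√(km)) = 1340/(2√(22200 × 386)) = 1340/5855 = 0.2289.
Logarithmic decrement δ = 2πζ/√(1 − ζ²) = 2π × 0.2289/√(1 − 0.0524) = 1.477.
After n cycles, x_n/x₀ = e^(−nδ), so x_4 = 45.4 × e^(−4 × 1.477) = 45.4 × 0.002714 = 0.1232 mm.

0.123 mm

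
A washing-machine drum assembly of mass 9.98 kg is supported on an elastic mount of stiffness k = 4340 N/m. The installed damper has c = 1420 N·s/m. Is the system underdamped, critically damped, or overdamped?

overdamped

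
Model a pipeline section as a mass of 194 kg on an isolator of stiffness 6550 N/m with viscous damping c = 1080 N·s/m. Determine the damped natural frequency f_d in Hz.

0.812 Hz

ω_n = √(k/m) = √(6550/194) = 5.811 rad/s.
Critical damping c_c = 2√(k·m) = 2√(6550 × 194) = 2255 N·s/m, so ζ = c/c_c = 1080/2255 = 0.4790.
ω_d = ω_n√(1 − ζ²) = 5.811 × √(1 − 0.229) = 5.100 rad/s.
f_d = ω_d/(2π) = 0.8118 Hz.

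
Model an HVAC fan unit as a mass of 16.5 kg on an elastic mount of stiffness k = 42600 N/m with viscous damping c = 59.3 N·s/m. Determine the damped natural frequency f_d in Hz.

8.08 Hz

ω_n = √(k/m) = √(42600/16.5) = 50.81 rad/s.
Critical damping c_c = 2√(k·m) = 2√(42600 × 16.5) = 1677 N·s/m, so ζ = c/c_c = 59.3/1677 = 0.03537.
ω_d = ω_n√(1 − ζ²) = 50.81 × √(1 − 0.00125) = 50.78 rad/s.
f_d = ω_d/(2π) = 8.082 Hz.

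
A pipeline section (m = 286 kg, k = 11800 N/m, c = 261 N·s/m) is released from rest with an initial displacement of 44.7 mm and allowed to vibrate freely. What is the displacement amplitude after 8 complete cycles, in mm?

ζ = c/(2√(km)) = 261/(2√(11800 × 286)) = 261/3674 = 0.07104.
Logarithmic decrement δ = 2πζ/√(1 − ζ²) = 2π × 0.07104/√(1 − 0.00505) = 0.4475.
After n cycles, x_n/x₀ = e^(−nδ), so x_8 = 44.7 × e^(−8 × 0.4475) = 44.7 × 0.02788 = 1.246 mm.

1.25 mm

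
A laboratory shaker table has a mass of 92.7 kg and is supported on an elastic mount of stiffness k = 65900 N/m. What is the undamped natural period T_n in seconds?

ω_n = √(k/m) = √(65900/92.7) = √710.9 = 26.66 rad/s.
T_n = 2π/ω_n = 6.283/26.66 = 0.2357 s.

0.236 s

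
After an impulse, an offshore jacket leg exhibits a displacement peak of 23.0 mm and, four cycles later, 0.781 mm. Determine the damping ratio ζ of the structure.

0.133

Logarithmic decrement δ = (1/n)·ln(x₀/x_n) = (1/4)·ln(23.0/0.781) = (1/4)·ln(29.45) = 0.8457.
ζ = δ/√(4π² + δ²) = 0.8457/√(39.48 + 0.715) = 0.8457/6.340 = 0.1334.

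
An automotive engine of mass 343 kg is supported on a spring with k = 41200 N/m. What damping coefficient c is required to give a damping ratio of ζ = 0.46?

3460 N·s/m

c_c = 2√(k·m) = 2√(41200 × 343) = 7518 N·s/m.
c = ζ·c_c = 0.46 × 7518 = 3458 N·s/m.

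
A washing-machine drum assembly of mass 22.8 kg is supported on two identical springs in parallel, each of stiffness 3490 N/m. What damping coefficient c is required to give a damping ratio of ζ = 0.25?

199 N·s/m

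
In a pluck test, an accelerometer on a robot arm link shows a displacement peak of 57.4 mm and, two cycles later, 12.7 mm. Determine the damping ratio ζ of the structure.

0.119

Logarithmic decrement δ = (1/n)·ln(x₀/x_n) = (1/2)·ln(57.4/12.7) = (1/2)·ln(4.520) = 0.7542.
ζ = δ/√(4π² + δ²) = 0.7542/√(39.48 + 0.569) = 0.7542/6.328 = 0.1192.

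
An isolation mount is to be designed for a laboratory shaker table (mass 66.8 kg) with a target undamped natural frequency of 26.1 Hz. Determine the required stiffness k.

ω_n = 2πf_n = 2π × 26.1 = 164.0 rad/s.
k = m·ω_n² = 66.8 × 164.0² = 66.8 × 26890 = 1796000 N/m.

1800000 N/m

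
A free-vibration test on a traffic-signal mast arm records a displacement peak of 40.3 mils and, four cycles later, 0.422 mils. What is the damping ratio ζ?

Logarithmic decrement δ = (1/n)·ln(x₀/x_n) = (1/4)·ln(40.3/0.422) = (1/4)·ln(95.50) = 1.140.
ζ = δ/√(4π² + δ²) = 1.140/√(39.48 + 1.30) = 1.140/6.386 = 0.1785.

0.178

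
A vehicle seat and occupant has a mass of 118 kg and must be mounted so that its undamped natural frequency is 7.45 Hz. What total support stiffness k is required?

259000 N/m

ω_n = 2πf_n = 2π × 7.45 = 46.81 rad/s.
k = m·ω_n² = 118 × 46.81² = 118 × 2191 = 258600 N/m.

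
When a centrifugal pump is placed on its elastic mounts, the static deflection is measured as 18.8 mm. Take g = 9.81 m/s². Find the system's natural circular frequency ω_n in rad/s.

22.8 rad/s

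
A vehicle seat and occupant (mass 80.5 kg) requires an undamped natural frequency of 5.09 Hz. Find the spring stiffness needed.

ω_n = 2πf_n = 2π × 5.09 = 31.98 rad/s.
k = m·ω_n² = 80.5 × 31.98² = 80.5 × 1023 = 82340 N/m.

82300 N/m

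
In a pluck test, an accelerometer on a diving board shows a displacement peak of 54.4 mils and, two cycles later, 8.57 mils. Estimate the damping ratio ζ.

Logarithmic decrement δ = (1/n)·ln(x₀/x_n) = (1/2)·ln(54.4/8.57) = (1/2)·ln(6.348) = 0.9240.
ζ = δ/√(4π² + δ²) = 0.9240/√(39.48 + 0.854) = 0.9240/6.351 = 0.1455.

0.146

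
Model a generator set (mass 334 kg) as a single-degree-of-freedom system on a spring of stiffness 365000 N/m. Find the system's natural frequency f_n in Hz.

ω_n = √(k/m) = √(365000/334) = √1093 = 33.06 rad/s.
f_n = ω_n/(2π) = 33.06/6.283 = 5.261 Hz.

5.26 Hz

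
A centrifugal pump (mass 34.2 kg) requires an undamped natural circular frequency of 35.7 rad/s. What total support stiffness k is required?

k = m·ω_n² = 34.2 × 35.70² = 34.2 × 1274 = 43590 N/m.

43600 N/m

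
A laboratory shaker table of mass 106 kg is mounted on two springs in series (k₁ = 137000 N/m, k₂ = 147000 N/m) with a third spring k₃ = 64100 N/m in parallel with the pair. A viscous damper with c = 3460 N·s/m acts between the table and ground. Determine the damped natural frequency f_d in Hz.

Series pair: k_s = k₁k₂/(k₁+k₂) = (137000)(147000)/(137000 + 147000) = 70910 N/m. In parallel with k₃: k_eq = 70910 + 64100 = 135000 N/m.
ω_n = √(k_eq/m) = √(135000/106) = 35.69 rad/s.
Critical damping c_c = 2√(k_eq·m) = 2√(135000 × 106) = 7566 N·s/m, so ζ = c/c_c = 3460/7566 = 0.4573.
ω_d = ω_n√(1 − ζ²) = 35.69 × √(1 − 0.209) = 31.74 rad/s.
f_d = ω_d/(2π) = 5.051 Hz.

5.05 Hz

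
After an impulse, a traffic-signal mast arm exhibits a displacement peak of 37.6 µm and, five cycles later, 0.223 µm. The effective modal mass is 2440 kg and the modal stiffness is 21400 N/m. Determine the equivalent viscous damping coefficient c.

2330 N·s/m

Logarithmic decrement δ = (1/n)·ln(x₀/x_n) = (1/5)·ln(37.6/0.223) = (1/5)·ln(168.6) = 1.026.
ζ = δ/√(4π² + δ²) = 1.026/√(39.48 + 1.05) = 1.026/6.366 = 0.1611.
c = ζ · 2√(km) = 0.1611 × 2√(21400 × 2440) = 0.1611 × 14450 = 2328 N·s/m.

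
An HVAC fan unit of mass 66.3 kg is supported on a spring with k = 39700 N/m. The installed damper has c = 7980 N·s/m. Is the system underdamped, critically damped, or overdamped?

c_c = 2√(k·m) = 3245 N·s/m; ζ = c/c_c = 7980/3245 = 2.46.
Since ζ > 1 the system is overdamped.

overdamped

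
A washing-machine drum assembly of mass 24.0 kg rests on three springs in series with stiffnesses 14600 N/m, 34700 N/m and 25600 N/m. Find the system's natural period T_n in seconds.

0.359 s

Series springs: 1/k_eq = 1/14600 + 1/34700 + 1/25600 = 0.0001364, so k_eq = 7333 N/m.
ω_n = √(k_eq/m) = √(7333/24.0) = √305.5 = 17.48 rad/s.
T_n = 2π/ω_n = 6.283/17.48 = 0.3595 s.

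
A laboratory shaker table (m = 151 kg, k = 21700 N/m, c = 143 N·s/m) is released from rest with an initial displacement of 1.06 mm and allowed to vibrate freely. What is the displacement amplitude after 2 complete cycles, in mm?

ζ = c/(2√(km)) = 143/(2√(21700 × 151)) = 143/3620 = 0.03950.
Logarithmic decrement δ = 2πζ/√(1 − ζ²) = 2π × 0.03950/√(1 − 0.00156) = 0.2484.
After n cycles, x_n/x₀ = e^(−nδ), so x_2 = 1.06 × e^(−2 × 0.2484) = 1.06 × 0.6085 = 0.6450 mm.

0.645 mm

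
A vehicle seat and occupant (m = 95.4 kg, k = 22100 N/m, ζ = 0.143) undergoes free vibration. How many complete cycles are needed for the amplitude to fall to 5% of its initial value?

4 cycles

Logarithmic decrement δ = 2πζ/√(1 − ζ²) = 2π × 0.1430/√(1 − 0.0204) = 0.9078.
x_n/x₀ = e^(−nδ) ≤ 0.05; take ln: n ≥ ln(1/0.05)/δ = 2.996/0.9078 = 3.300.
So 4 complete cycles are required.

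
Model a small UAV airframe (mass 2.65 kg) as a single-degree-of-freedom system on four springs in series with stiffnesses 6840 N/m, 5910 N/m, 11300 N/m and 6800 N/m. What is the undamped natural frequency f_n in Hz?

Series springs: 1/k_eq = 1/6840 + 1/5910 + 1/11300 + 1/6800 = 0.0005510, so k_eq = 1815 N/m.
ω_n = √(k_eq/m) = √(1815/2.65) = √684.9 = 26.17 rad/s.
f_n = ω_n/(2π) = 26.17/6.283 = 4.165 Hz.

4.17 Hz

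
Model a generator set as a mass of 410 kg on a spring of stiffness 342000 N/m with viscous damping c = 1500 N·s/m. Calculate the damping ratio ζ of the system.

0.0633

ω_n = √(k/m) = √(342000/410) = 28.88 rad/s.
Critical damping c_c = 2√(k·m) = 2√(342000 × 410) = 23680 N·s/m, so ζ = c/c_c = 1500/23680 = 0.06334.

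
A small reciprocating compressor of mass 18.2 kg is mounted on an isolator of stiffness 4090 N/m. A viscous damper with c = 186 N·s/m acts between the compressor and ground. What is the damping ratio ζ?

0.341

ω_n = √(k/m) = √(4090/18.2) = 14.99 rad/s.
Critical damping c_c = 2√(k·m) = 2√(4090 × 18.2) = 545.7 N·s/m, so ζ = c/c_c = 186/545.7 = 0.3409.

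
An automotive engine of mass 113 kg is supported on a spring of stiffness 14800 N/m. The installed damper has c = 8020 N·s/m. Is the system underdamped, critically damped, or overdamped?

c_c = 2√(k·m) = 2586 N·s/m; ζ = c/c_c = 8020/2586 = 3.10.
Since ζ > 1 the system is overdamped.

overdamped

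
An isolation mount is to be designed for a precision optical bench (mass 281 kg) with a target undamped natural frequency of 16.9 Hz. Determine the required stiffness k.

3170000 N/m

ω_n = 2πf_n = 2π × 16.9 = 106.2 rad/s.
k = m·ω_n² = 281 × 106.2² = 281 × 11280 = 3168000 N/m.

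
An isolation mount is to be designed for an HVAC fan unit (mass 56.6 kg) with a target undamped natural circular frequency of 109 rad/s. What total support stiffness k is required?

672000 N/m

k = m·ω_n² = 56.6 × 109.0² = 56.6 × 11880 = 672500 N/m.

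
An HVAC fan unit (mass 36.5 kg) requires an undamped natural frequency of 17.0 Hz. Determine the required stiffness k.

416000 N/m

ω_n = 2πf_n = 2π × 17.0 = 106.8 rad/s.
k = m·ω_n² = 36.5 × 106.8² = 36.5 × 11410 = 416400 N/m.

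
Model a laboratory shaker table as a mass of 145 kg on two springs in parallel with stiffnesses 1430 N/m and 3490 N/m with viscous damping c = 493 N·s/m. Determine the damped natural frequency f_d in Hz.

0.887 Hz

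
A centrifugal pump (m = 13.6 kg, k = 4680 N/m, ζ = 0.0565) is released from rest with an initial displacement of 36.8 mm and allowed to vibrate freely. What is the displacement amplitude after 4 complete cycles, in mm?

8.87 mm

Logarithmic decrement δ = 2πζ/√(1 − ζ²) = 2π × 0.05650/√(1 − 0.00319) = 0.3556.
After n cycles, x_n/x₀ = e^(−nδ), so x_4 = 36.8 × e^(−4 × 0.3556) = 36.8 × 0.2412 = 8.875 mm.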